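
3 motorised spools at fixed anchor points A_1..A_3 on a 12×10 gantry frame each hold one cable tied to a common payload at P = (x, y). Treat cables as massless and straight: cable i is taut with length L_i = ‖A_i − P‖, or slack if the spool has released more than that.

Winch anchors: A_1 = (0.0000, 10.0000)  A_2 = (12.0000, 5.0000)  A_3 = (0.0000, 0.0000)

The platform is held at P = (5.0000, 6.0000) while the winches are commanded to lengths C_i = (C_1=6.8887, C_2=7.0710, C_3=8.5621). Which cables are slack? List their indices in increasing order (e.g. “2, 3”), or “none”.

i=1: geometric 6.4031 vs commanded 6.8887 ⇒ slack
i=2: geometric 7.0711 vs commanded 7.0710 ⇒ taut
i=3: geometric 7.8102 vs commanded 8.5621 ⇒ slack

1, 3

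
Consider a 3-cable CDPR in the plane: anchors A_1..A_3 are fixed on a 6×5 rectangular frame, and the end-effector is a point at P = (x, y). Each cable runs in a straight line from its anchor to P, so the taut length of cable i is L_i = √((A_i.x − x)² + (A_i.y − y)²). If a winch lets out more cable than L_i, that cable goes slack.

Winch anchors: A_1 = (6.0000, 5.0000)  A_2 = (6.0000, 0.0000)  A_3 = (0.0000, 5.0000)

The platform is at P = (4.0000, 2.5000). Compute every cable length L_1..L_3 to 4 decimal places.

cable 1: Δx=2.0000, Δy=2.5000; L_1 = √(Δx²+Δy²) = 3.2016
cable 2: Δx=2.0000, Δy=-2.5000; L_2 = √(Δx²+Δy²) = 3.2016
cable 3: Δx=-4.0000, Δy=2.5000; L_3 = √(Δx²+Δy²) = 4.7170

(3.2016, 3.2016, 4.7170)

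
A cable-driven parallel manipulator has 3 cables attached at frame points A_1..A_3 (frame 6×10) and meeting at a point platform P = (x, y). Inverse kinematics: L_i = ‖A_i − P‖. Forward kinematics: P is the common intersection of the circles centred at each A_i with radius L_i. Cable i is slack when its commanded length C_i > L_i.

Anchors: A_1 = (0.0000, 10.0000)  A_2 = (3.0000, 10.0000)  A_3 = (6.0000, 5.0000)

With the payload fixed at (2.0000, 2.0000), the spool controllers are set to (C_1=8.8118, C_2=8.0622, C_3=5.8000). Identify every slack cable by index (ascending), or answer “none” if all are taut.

1, 3

i=1: geometric 8.2462 vs commanded 8.8118 ⇒ slack
i=2: geometric 8.0623 vs commanded 8.0622 ⇒ taut
i=3: geometric 5.0000 vs commanded 5.8000 ⇒ slack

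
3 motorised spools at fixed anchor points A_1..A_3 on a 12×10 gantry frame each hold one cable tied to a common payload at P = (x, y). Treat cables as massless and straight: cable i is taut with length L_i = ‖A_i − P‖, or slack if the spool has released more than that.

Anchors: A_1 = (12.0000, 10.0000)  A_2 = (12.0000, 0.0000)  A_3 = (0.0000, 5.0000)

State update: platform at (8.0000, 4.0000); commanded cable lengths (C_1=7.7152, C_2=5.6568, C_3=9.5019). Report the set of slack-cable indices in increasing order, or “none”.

cable 1: √((4.0000)²+(6.0000)²)=7.2111, C_1=7.7152: slack
cable 2: √((4.0000)²+(-4.0000)²)=5.6569, C_2=5.6568: taut
cable 3: √((-8.0000)²+(1.0000)²)=8.0623, C_3=9.5019: slack

1, 3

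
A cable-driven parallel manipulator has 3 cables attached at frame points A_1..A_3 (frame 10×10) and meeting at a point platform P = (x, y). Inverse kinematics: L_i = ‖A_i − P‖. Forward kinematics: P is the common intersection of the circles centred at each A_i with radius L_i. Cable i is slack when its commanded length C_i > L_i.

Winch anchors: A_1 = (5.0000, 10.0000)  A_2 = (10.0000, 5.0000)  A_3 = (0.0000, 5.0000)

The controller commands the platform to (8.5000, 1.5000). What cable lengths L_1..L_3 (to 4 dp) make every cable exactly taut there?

(9.1924, 3.8079, 9.1924)

L_1: Δ = A_1−P = (-3.5000, 8.5000) → ‖Δ‖ = √84.5000 = 9.1924
L_2: Δ = A_2−P = (1.5000, 3.5000) → ‖Δ‖ = √14.5000 = 3.8079
L_3: Δ = A_3−P = (-8.5000, 3.5000) → ‖Δ‖ = √84.5000 = 9.1924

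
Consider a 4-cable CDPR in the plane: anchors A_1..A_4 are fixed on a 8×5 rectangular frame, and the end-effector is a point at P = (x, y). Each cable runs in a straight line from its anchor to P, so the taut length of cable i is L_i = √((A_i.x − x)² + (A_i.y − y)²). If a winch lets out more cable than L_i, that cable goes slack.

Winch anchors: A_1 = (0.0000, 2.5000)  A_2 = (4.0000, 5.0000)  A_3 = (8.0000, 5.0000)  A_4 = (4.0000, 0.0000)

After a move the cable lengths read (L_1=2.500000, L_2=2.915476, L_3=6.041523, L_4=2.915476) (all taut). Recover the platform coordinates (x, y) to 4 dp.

(2.5000, 2.5000)

each cable: (A_i−P)·(A_i−P) = L_i²; let c_i = ‖A_i‖²−L_i²
c_1 = 0.0000+6.2500−6.2500 = 0.0000
row 1: -8.0000x − 5.0000y = -32.5000  (c_2=32.5000)
row 2: -16.0000x − 5.0000y = -52.5000  (c_3=52.5000)
row 3: -8.0000x + 5.0000y = -7.5000  (c_4=7.5000)
Cramer on rows 1–2 → x = 2.5000, y = 2.5000
check cable 4: ‖A_4−P‖² = 8.5000 ≈ L_4² = 8.5000 ✓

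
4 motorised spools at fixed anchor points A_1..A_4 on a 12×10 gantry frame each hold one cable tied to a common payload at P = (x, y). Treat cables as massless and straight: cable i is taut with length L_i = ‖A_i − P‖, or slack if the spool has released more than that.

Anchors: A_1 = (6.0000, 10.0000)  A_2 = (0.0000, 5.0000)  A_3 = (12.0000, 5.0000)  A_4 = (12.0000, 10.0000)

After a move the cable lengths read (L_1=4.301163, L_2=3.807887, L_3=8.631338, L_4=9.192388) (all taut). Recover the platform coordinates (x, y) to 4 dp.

(3.5000, 6.5000)

circle eqns → linear via eq_j − eq_1; set q_j = A_j·A_j − L_j²
q_1 = 36.0000+100.0000−18.5000 = 117.5000
12.0000·x + 10.0000·y = q_1−q_2 = 107.0000
-12.0000·x + 10.0000·y = q_1−q_3 = 23.0000
-12.0000·x + 0.0000·y = q_1−q_4 = -42.0000
solve first two rows → x=3.5000, y=6.5000
check cable 4: ‖A_4−P‖² = 84.5000 ≈ L_4² = 84.5000 ✓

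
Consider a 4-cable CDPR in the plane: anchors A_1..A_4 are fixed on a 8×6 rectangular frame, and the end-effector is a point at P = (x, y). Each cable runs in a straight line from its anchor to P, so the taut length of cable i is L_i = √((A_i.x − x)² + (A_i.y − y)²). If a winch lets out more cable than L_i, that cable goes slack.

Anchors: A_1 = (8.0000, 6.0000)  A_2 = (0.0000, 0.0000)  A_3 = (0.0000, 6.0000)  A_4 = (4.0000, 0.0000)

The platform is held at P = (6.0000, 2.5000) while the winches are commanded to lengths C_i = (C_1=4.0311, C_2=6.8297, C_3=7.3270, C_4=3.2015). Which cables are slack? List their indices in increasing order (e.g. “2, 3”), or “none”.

cable 1: L_1 = ‖A_1−P‖ = 4.0311;  C_1 = 4.0311 → taut
cable 2: L_2 = ‖A_2−P‖ = 6.5000;  C_2 = 6.8297 → slack
cable 3: L_3 = ‖A_3−P‖ = 6.9462;  C_3 = 7.3270 → slack
cable 4: L_4 = ‖A_4−P‖ = 3.2016;  C_4 = 3.2015 → taut

2, 3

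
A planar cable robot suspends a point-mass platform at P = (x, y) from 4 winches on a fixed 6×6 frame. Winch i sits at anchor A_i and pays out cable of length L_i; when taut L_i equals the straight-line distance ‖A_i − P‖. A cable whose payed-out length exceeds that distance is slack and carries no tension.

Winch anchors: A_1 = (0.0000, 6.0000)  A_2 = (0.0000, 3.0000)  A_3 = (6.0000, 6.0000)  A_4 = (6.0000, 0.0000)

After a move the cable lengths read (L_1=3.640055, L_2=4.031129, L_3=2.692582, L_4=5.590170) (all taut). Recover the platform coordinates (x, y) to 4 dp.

each cable: (A_i−P)·(A_i−P) = L_i²; let k_i = ‖A_i‖²−L_i²
k_1 = 0.0000+36.0000−13.2500 = 22.7500
row 1: 0.0000x + 6.0000y = 30.0000  (k_2=-7.2500)
row 2: -12.0000x + 0.0000y = -42.0000  (k_3=64.7500)
row 3: -12.0000x + 12.0000y = 18.0000  (k_4=4.7500)
Cramer on rows 1–2 → x = 3.5000, y = 5.0000
check cable 4: ‖A_4−P‖² = 31.2500 ≈ L_4² = 31.2500 ✓

(3.5000, 5.0000)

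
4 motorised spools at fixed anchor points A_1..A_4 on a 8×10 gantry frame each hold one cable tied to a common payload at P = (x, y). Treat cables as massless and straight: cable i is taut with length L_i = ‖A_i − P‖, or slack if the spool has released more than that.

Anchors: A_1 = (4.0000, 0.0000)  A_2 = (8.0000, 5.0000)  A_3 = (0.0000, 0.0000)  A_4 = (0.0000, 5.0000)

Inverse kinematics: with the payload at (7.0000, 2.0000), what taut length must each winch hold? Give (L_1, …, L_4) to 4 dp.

cable 1: Δx=-3.0000, Δy=-2.0000; L_1 = √(Δx²+Δy²) = 3.6056
cable 2: Δx=1.0000, Δy=3.0000; L_2 = √(Δx²+Δy²) = 3.1623
cable 3: Δx=-7.0000, Δy=-2.0000; L_3 = √(Δx²+Δy²) = 7.2801
cable 4: Δx=-7.0000, Δy=3.0000; L_4 = √(Δx²+Δy²) = 7.6158

(3.6056, 3.1623, 7.2801, 7.6158)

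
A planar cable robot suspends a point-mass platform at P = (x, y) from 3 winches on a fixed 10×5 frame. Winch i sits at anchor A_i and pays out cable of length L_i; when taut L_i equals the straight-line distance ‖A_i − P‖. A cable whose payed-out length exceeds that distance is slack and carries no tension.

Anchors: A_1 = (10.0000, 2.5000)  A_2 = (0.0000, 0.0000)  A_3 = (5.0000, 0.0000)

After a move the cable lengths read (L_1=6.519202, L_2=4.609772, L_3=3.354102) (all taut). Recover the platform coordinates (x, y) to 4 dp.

expand ‖A_i−P‖²=L_i² and subtract eq 1 (q_i ≔ ‖A_i‖²−L_i²)
q_1 = 100.0000+6.2500−42.5000 = 63.7500
eq1−eq2 → [20.0000  5.0000]·P = 85.0000
eq1−eq3 → [10.0000  5.0000]·P = 50.0000
2×2 solve → P = (3.5000, 3.0000)

(3.5000, 3.0000)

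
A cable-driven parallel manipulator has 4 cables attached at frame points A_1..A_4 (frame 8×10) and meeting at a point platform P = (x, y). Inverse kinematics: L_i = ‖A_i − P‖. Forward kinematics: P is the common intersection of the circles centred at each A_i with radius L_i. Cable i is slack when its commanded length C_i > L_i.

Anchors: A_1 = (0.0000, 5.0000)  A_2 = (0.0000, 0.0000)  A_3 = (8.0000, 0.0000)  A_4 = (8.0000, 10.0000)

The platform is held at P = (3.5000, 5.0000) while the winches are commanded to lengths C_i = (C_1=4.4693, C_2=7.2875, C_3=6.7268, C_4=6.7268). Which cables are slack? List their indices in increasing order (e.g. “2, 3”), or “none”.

1, 2

i=1: geometric 3.5000 vs commanded 4.4693 ⇒ slack
i=2: geometric 6.1033 vs commanded 7.2875 ⇒ slack
i=3: geometric 6.7268 vs commanded 6.7268 ⇒ taut
i=4: geometric 6.7268 vs commanded 6.7268 ⇒ taut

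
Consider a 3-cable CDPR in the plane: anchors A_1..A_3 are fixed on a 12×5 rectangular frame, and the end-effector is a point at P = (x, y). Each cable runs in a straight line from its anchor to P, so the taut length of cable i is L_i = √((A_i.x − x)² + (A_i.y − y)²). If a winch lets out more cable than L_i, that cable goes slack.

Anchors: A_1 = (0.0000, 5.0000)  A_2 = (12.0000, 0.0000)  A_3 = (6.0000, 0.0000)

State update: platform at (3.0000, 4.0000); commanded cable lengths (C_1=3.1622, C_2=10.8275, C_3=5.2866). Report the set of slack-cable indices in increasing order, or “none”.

cable 1: L_1 = ‖A_1−P‖ = 3.1623;  C_1 = 3.1622 → taut
cable 2: L_2 = ‖A_2−P‖ = 9.8489;  C_2 = 10.8275 → slack
cable 3: L_3 = ‖A_3−P‖ = 5.0000;  C_3 = 5.2866 → slack

2, 3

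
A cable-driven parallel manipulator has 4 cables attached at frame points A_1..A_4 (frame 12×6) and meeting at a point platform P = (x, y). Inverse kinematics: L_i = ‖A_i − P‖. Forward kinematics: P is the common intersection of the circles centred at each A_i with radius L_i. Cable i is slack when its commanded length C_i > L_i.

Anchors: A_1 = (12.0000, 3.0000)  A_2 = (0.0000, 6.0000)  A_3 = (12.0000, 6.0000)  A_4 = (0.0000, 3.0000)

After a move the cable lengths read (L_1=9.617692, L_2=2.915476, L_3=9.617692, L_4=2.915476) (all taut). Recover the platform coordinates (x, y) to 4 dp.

(2.5000, 4.5000)

expand ‖A_i−P‖²=L_i² and subtract eq 1 (k_i ≔ ‖A_i‖²−L_i²)
k_1 = 144.0000+9.0000−92.5000 = 60.5000
eq1−eq2 → [24.0000  -6.0000]·P = 33.0000
eq1−eq3 → [0.0000  -6.0000]·P = -27.0000
eq1−eq4 → [24.0000  0.0000]·P = 60.0000
2×2 solve → P = (2.5000, 4.5000)
check cable 4: ‖A_4−P‖² = 8.5000 ≈ L_4² = 8.5000 ✓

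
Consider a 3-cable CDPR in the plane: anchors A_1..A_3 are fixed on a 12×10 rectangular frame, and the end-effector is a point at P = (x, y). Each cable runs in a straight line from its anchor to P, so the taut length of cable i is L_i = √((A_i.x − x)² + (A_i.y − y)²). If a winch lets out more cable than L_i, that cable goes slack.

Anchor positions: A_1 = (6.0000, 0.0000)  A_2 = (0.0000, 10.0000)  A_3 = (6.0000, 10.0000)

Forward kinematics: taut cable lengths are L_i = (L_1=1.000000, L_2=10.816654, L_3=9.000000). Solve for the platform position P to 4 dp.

(6.0000, 1.0000)

each cable: (A_i−P)·(A_i−P) = L_i²; let c_i = ‖A_i‖²−L_i²
c_1 = 36.0000+0.0000−1.0000 = 35.0000
row 1: 12.0000x − 20.0000y = 52.0000  (c_2=-17.0000)
row 2: 0.0000x − 20.0000y = -20.0000  (c_3=55.0000)
Cramer on rows 1–2 → x = 6.0000, y = 1.0000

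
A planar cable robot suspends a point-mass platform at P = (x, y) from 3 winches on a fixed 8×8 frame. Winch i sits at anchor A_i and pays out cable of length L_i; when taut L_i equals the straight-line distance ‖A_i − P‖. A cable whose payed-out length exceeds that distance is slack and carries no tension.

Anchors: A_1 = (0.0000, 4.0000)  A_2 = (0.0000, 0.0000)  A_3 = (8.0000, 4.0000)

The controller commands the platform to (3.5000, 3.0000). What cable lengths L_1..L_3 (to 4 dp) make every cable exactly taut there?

L_1: Δ = A_1−P = (-3.5000, 1.0000) → ‖Δ‖ = √13.2500 = 3.6401
L_2: Δ = A_2−P = (-3.5000, -3.0000) → ‖Δ‖ = √21.2500 = 4.6098
L_3: Δ = A_3−P = (4.5000, 1.0000) → ‖Δ‖ = √21.2500 = 4.6098

(3.6401, 4.6098, 4.6098)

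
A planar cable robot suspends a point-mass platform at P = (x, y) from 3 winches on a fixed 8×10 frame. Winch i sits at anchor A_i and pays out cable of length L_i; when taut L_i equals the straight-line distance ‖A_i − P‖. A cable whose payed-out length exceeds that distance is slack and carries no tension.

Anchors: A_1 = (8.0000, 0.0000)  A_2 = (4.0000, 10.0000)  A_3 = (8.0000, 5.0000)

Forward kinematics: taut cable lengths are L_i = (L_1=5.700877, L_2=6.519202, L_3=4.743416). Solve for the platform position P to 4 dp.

(3.5000, 3.5000)

circle eqns → linear via eq_j − eq_1; set c_j = A_j·A_j − L_j²
c_1 = 64.0000+0.0000−32.5000 = 31.5000
8.0000·x − 20.0000·y = c_1−c_2 = -42.0000
0.0000·x − 10.0000·y = c_1−c_3 = -35.0000
solve first two rows → x=3.5000, y=3.5000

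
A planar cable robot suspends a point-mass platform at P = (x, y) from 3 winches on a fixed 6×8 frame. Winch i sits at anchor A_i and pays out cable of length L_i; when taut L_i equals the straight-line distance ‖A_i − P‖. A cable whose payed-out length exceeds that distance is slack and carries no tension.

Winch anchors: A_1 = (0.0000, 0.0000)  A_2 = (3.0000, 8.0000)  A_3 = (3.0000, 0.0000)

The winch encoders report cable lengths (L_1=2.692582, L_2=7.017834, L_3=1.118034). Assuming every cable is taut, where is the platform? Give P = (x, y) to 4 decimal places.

each cable: (A_i−P)·(A_i−P) = L_i²; let k_i = ‖A_i‖²−L_i²
k_1 = 0.0000+0.0000−7.2500 = -7.2500
row 1: -6.0000x − 16.0000y = -31.0000  (k_2=23.7500)
row 2: -6.0000x + 0.0000y = -15.0000  (k_3=7.7500)
Cramer on rows 1–2 → x = 2.5000, y = 1.0000

(2.5000, 1.0000)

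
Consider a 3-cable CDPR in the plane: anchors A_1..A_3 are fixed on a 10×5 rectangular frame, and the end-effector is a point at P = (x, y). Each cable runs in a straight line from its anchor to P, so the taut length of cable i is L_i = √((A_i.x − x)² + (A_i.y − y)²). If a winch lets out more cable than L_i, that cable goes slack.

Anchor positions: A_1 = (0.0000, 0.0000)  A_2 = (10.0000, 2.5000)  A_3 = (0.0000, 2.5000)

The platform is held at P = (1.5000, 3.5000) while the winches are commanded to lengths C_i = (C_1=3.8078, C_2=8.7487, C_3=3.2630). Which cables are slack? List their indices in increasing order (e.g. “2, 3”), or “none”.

cable 1: L_1 = ‖A_1−P‖ = 3.8079;  C_1 = 3.8078 → taut
cable 2: L_2 = ‖A_2−P‖ = 8.5586;  C_2 = 8.7487 → slack
cable 3: L_3 = ‖A_3−P‖ = 1.8028;  C_3 = 3.2630 → slack

2, 3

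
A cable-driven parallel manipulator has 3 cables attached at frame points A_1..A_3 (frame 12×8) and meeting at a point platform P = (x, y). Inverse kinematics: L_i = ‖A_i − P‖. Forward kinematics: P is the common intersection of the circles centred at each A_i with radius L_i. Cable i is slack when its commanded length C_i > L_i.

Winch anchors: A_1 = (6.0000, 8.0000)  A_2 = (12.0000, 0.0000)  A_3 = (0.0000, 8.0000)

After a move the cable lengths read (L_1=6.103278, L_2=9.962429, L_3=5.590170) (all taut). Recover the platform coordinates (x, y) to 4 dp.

(2.5000, 3.0000)

circle eqns → linear via eq_j − eq_1; set q_j = A_j·A_j − L_j²
q_1 = 36.0000+64.0000−37.2500 = 62.7500
-12.0000·x + 16.0000·y = q_1−q_2 = 18.0000
12.0000·x + 0.0000·y = q_1−q_3 = 30.0000
solve first two rows → x=2.5000, y=3.0000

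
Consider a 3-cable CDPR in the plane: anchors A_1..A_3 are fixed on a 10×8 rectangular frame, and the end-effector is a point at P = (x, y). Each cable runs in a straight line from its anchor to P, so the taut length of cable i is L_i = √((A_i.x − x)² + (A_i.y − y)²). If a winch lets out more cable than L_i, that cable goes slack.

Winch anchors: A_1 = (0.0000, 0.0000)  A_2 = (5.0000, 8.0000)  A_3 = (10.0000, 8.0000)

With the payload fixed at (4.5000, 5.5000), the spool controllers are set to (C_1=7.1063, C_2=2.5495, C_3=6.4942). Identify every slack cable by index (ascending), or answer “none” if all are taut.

3

cable 1: √((-4.5000)²+(-5.5000)²)=7.1063, C_1=7.1063: taut
cable 2: √((0.5000)²+(2.5000)²)=2.5495, C_2=2.5495: taut
cable 3: √((5.5000)²+(2.5000)²)=6.0415, C_3=6.4942: slack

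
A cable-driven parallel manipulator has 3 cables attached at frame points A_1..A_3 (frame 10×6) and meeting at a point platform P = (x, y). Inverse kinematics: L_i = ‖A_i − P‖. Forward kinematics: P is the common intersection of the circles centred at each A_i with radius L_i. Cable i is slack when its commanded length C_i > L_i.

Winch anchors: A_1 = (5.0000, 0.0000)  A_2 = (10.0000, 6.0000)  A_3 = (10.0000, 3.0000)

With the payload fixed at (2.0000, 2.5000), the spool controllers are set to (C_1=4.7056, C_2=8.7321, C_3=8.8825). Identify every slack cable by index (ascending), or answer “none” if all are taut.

1, 3

cable 1: √((3.0000)²+(-2.5000)²)=3.9051, C_1=4.7056: slack
cable 2: √((8.0000)²+(3.5000)²)=8.7321, C_2=8.7321: taut
cable 3: √((8.0000)²+(0.5000)²)=8.0156, C_3=8.8825: slack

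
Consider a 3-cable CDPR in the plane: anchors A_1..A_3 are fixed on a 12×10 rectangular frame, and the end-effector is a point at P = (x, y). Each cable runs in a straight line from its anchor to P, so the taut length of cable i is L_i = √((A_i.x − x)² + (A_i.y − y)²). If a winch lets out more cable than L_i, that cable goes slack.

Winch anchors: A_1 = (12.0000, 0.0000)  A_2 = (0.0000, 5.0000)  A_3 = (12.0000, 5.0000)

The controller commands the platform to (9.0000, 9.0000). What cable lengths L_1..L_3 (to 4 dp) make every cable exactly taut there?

cable 1: Δx=3.0000, Δy=-9.0000; L_1 = √(Δx²+Δy²) = 9.4868
cable 2: Δx=-9.0000, Δy=-4.0000; L_2 = √(Δx²+Δy²) = 9.8489
cable 3: Δx=3.0000, Δy=-4.0000; L_3 = √(Δx²+Δy²) = 5.0000

(9.4868, 9.8489, 5.0000)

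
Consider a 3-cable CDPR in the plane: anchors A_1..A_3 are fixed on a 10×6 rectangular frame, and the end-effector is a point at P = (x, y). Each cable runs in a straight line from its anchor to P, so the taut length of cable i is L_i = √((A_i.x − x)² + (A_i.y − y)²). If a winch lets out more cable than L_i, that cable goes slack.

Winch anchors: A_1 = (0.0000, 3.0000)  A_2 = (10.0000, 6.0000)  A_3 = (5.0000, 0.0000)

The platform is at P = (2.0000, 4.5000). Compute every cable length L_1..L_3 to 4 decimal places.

(2.5000, 8.1394, 5.4083)

cable 1: Δx=-2.0000, Δy=-1.5000; L_1 = √(Δx²+Δy²) = 2.5000
cable 2: Δx=8.0000, Δy=1.5000; L_2 = √(Δx²+Δy²) = 8.1394
cable 3: Δx=3.0000, Δy=-4.5000; L_3 = √(Δx²+Δy²) = 5.4083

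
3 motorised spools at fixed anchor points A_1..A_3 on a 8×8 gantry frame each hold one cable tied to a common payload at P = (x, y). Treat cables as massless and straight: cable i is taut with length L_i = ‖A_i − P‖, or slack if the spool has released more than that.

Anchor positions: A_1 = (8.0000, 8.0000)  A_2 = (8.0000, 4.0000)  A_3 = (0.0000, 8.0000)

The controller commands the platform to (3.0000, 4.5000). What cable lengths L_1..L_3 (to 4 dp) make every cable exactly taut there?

L_1 = √((8.0000−3.0000)² + (8.0000−4.5000)²) = 6.1033
L_2 = √((8.0000−3.0000)² + (4.0000−4.5000)²) = 5.0249
L_3 = √((0.0000−3.0000)² + (8.0000−4.5000)²) = 4.6098

(6.1033, 5.0249, 4.6098)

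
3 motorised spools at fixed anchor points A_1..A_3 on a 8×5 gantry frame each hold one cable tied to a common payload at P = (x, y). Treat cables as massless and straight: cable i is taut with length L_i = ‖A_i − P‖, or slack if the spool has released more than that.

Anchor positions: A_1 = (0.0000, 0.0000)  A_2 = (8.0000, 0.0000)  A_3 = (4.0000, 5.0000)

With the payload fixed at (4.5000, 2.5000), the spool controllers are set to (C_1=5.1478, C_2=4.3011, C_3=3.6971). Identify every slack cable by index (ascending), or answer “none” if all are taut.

cable 1: L_1 = ‖A_1−P‖ = 5.1478;  C_1 = 5.1478 → taut
cable 2: L_2 = ‖A_2−P‖ = 4.3012;  C_2 = 4.3011 → taut
cable 3: L_3 = ‖A_3−P‖ = 2.5495;  C_3 = 3.6971 → slack

3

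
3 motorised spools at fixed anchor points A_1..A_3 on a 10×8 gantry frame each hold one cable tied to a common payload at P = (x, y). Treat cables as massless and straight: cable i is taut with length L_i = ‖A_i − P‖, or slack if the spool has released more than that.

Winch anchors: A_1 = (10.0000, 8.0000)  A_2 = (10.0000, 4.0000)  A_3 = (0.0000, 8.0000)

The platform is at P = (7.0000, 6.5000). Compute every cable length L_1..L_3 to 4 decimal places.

(3.3541, 3.9051, 7.1589)

L_1 = √((10.0000−7.0000)² + (8.0000−6.5000)²) = 3.3541
L_2 = √((10.0000−7.0000)² + (4.0000−6.5000)²) = 3.9051
L_3 = √((0.0000−7.0000)² + (8.0000−6.5000)²) = 7.1589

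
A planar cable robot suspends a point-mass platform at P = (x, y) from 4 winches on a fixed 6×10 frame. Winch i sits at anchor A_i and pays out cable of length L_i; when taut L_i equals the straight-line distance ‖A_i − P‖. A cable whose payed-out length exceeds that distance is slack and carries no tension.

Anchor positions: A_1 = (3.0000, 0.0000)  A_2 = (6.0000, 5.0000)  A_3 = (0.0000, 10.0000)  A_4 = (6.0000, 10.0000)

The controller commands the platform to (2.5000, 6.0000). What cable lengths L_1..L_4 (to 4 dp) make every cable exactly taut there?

(6.0208, 3.6401, 4.7170, 5.3151)

L_1: Δ = A_1−P = (0.5000, -6.0000) → ‖Δ‖ = √36.2500 = 6.0208
L_2: Δ = A_2−P = (3.5000, -1.0000) → ‖Δ‖ = √13.2500 = 3.6401
L_3: Δ = A_3−P = (-2.5000, 4.0000) → ‖Δ‖ = √22.2500 = 4.7170
L_4: Δ = A_4−P = (3.5000, 4.0000) → ‖Δ‖ = √28.2500 = 5.3151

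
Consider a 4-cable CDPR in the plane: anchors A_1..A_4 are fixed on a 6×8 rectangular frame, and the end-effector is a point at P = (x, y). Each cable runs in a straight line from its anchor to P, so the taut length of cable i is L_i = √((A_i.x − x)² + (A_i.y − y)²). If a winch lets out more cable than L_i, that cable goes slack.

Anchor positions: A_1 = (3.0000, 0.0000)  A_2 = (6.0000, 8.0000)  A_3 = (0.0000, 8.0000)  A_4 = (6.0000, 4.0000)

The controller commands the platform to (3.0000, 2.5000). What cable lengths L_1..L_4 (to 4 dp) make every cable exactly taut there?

(2.5000, 6.2650, 6.2650, 3.3541)

cable 1: Δx=0.0000, Δy=-2.5000; L_1 = √(Δx²+Δy²) = 2.5000
cable 2: Δx=3.0000, Δy=5.5000; L_2 = √(Δx²+Δy²) = 6.2650
cable 3: Δx=-3.0000, Δy=5.5000; L_3 = √(Δx²+Δy²) = 6.2650
cable 4: Δx=3.0000, Δy=1.5000; L_4 = √(Δx²+Δy²) = 3.3541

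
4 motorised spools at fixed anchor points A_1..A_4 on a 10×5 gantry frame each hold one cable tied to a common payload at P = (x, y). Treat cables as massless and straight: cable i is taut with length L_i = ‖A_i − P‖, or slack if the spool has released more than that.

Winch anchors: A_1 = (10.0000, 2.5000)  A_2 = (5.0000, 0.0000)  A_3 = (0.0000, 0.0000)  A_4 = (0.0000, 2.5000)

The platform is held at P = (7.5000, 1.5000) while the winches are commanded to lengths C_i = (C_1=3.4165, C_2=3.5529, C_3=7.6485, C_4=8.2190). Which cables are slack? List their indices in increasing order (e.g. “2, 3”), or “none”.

cable 1: √((2.5000)²+(1.0000)²)=2.6926, C_1=3.4165: slack
cable 2: √((-2.5000)²+(-1.5000)²)=2.9155, C_2=3.5529: slack
cable 3: √((-7.5000)²+(-1.5000)²)=7.6485, C_3=7.6485: taut
cable 4: √((-7.5000)²+(1.0000)²)=7.5664, C_4=8.2190: slack

1, 2, 4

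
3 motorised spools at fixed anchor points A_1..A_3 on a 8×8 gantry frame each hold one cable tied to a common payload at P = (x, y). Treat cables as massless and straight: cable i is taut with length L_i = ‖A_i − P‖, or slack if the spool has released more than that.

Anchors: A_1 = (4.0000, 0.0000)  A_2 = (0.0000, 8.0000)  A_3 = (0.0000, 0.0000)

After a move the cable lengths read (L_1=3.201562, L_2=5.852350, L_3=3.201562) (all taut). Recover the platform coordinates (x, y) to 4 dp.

(2.0000, 2.5000)

each cable: (A_i−P)·(A_i−P) = L_i²; let q_i = ‖A_i‖²−L_i²
q_1 = 16.0000+0.0000−10.2500 = 5.7500
row 1: 8.0000x − 16.0000y = -24.0000  (q_2=29.7500)
row 2: 8.0000x + 0.0000y = 16.0000  (q_3=-10.2500)
Cramer on rows 1–2 → x = 2.0000, y = 2.5000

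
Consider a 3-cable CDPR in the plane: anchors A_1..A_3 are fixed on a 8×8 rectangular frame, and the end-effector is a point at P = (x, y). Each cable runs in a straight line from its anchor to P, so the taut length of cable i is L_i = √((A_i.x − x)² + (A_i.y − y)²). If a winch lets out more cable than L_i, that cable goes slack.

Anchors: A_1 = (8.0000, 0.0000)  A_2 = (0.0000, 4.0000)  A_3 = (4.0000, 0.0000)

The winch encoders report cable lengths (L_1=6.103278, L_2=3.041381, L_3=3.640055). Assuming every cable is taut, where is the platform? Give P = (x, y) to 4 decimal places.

expand ‖A_i−P‖²=L_i² and subtract eq 1 (k_i ≔ ‖A_i‖²−L_i²)
k_1 = 64.0000+0.0000−37.2500 = 26.7500
eq1−eq2 → [16.0000  -8.0000]·P = 20.0000
eq1−eq3 → [8.0000  0.0000]·P = 24.0000
2×2 solve → P = (3.0000, 3.5000)

(3.0000, 3.5000)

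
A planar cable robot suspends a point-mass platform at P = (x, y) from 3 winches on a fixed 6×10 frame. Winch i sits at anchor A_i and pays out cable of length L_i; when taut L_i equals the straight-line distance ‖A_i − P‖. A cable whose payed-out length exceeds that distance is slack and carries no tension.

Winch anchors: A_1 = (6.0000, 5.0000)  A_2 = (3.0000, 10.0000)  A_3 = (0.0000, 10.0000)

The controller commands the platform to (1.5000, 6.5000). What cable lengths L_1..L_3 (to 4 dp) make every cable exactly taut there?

(4.7434, 3.8079, 3.8079)

cable 1: Δx=4.5000, Δy=-1.5000; L_1 = √(Δx²+Δy²) = 4.7434
cable 2: Δx=1.5000, Δy=3.5000; L_2 = √(Δx²+Δy²) = 3.8079
cable 3: Δx=-1.5000, Δy=3.5000; L_3 = √(Δx²+Δy²) = 3.8079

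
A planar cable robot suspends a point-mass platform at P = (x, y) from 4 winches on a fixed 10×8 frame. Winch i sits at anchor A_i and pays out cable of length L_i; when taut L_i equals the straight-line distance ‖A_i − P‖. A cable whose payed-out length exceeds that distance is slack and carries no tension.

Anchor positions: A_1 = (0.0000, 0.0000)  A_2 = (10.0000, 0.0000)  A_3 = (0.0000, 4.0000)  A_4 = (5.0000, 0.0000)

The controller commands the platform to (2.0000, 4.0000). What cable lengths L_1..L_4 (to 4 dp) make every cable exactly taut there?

(4.4721, 8.9443, 2.0000, 5.0000)

cable 1: Δx=-2.0000, Δy=-4.0000; L_1 = √(Δx²+Δy²) = 4.4721
cable 2: Δx=8.0000, Δy=-4.0000; L_2 = √(Δx²+Δy²) = 8.9443
cable 3: Δx=-2.0000, Δy=0.0000; L_3 = √(Δx²+Δy²) = 2.0000
cable 4: Δx=3.0000, Δy=-4.0000; L_4 = √(Δx²+Δy²) = 5.0000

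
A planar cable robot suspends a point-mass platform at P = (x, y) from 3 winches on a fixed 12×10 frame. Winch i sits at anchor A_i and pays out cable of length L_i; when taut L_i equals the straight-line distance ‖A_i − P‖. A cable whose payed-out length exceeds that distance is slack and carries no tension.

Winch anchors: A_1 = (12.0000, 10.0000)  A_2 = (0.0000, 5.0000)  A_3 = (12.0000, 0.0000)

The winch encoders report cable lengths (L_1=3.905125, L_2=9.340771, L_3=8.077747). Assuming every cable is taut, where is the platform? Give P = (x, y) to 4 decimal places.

circle eqns → linear via eq_j − eq_1; set k_j = A_j·A_j − L_j²
k_1 = 144.0000+100.0000−15.2500 = 228.7500
24.0000·x + 10.0000·y = k_1−k_2 = 291.0000
0.0000·x + 20.0000·y = k_1−k_3 = 150.0000
solve first two rows → x=9.0000, y=7.5000

(9.0000, 7.5000)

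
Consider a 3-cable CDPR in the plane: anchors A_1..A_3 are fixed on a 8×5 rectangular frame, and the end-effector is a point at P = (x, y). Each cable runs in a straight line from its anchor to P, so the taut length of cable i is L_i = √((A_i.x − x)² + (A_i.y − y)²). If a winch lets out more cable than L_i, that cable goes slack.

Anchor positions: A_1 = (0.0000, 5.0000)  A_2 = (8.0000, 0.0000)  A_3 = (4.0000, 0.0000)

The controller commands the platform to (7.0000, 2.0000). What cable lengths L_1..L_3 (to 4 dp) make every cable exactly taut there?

(7.6158, 2.2361, 3.6056)

cable 1: Δx=-7.0000, Δy=3.0000; L_1 = √(Δx²+Δy²) = 7.6158
cable 2: Δx=1.0000, Δy=-2.0000; L_2 = √(Δx²+Δy²) = 2.2361
cable 3: Δx=-3.0000, Δy=-2.0000; L_3 = √(Δx²+Δy²) = 3.6056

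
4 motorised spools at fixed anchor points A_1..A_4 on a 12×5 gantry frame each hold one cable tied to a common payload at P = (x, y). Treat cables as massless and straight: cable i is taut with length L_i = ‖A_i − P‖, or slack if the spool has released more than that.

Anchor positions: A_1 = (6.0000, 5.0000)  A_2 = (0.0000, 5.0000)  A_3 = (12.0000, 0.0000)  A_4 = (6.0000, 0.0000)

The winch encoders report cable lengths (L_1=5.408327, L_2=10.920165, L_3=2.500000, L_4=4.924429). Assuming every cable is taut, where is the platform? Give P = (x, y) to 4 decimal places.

expand ‖A_i−P‖²=L_i² and subtract eq 1 (q_i ≔ ‖A_i‖²−L_i²)
q_1 = 36.0000+25.0000−29.2500 = 31.7500
eq1−eq2 → [12.0000  0.0000]·P = 126.0000
eq1−eq3 → [-12.0000  10.0000]·P = -106.0000
eq1−eq4 → [0.0000  10.0000]·P = 20.0000
2×2 solve → P = (10.5000, 2.0000)
check cable 4: ‖A_4−P‖² = 24.2500 ≈ L_4² = 24.2500 ✓

(10.5000, 2.0000)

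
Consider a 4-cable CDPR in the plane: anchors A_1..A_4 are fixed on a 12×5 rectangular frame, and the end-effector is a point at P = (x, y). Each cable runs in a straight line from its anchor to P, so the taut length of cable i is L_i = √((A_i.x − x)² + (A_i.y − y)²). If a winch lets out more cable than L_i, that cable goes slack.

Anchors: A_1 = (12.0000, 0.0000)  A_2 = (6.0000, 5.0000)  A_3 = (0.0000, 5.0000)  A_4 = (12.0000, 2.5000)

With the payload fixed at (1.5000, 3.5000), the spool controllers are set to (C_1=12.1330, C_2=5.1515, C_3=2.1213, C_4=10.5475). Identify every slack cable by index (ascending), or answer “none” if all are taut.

i=1: geometric 11.0680 vs commanded 12.1330 ⇒ slack
i=2: geometric 4.7434 vs commanded 5.1515 ⇒ slack
i=3: geometric 2.1213 vs commanded 2.1213 ⇒ taut
i=4: geometric 10.5475 vs commanded 10.5475 ⇒ taut

1, 2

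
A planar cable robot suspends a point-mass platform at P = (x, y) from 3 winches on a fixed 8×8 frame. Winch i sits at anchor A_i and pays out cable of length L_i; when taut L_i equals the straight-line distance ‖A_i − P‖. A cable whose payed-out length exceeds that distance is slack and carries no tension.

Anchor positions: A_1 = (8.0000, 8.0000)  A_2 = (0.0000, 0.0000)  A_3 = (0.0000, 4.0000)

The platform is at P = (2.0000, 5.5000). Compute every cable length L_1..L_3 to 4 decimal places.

cable 1: Δx=6.0000, Δy=2.5000; L_1 = √(Δx²+Δy²) = 6.5000
cable 2: Δx=-2.0000, Δy=-5.5000; L_2 = √(Δx²+Δy²) = 5.8523
cable 3: Δx=-2.0000, Δy=-1.5000; L_3 = √(Δx²+Δy²) = 2.5000

(6.5000, 5.8523, 2.5000)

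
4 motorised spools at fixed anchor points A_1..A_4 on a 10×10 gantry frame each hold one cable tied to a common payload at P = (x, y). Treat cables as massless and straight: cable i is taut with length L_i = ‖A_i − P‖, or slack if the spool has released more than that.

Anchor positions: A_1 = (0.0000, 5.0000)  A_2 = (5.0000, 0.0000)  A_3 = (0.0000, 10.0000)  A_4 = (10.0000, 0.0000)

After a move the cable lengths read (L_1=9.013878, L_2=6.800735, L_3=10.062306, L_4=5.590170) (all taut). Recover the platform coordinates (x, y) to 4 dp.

circle eqns → linear via eq_j − eq_1; set c_j = A_j·A_j − L_j²
c_1 = 0.0000+25.0000−81.2500 = -56.2500
-10.0000·x + 10.0000·y = c_1−c_2 = -35.0000
0.0000·x − 10.0000·y = c_1−c_3 = -55.0000
-20.0000·x + 10.0000·y = c_1−c_4 = -125.0000
solve first two rows → x=9.0000, y=5.5000
check cable 4: ‖A_4−P‖² = 31.2500 ≈ L_4² = 31.2500 ✓

(9.0000, 5.5000)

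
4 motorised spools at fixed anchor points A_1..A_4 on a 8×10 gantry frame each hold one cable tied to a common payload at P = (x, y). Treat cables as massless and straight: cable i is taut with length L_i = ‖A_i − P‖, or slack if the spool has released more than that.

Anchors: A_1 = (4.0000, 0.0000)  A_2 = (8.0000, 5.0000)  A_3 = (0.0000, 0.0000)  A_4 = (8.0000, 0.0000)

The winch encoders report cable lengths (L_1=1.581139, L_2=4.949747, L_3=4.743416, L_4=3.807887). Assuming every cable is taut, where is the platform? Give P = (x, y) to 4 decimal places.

(4.5000, 1.5000)

each cable: (A_i−P)·(A_i−P) = L_i²; let c_i = ‖A_i‖²−L_i²
c_1 = 16.0000+0.0000−2.5000 = 13.5000
row 1: -8.0000x − 10.0000y = -51.0000  (c_2=64.5000)
row 2: 8.0000x + 0.0000y = 36.0000  (c_3=-22.5000)
row 3: -8.0000x + 0.0000y = -36.0000  (c_4=49.5000)
Cramer on rows 1–2 → x = 4.5000, y = 1.5000
check cable 4: ‖A_4−P‖² = 14.5000 ≈ L_4² = 14.5000 ✓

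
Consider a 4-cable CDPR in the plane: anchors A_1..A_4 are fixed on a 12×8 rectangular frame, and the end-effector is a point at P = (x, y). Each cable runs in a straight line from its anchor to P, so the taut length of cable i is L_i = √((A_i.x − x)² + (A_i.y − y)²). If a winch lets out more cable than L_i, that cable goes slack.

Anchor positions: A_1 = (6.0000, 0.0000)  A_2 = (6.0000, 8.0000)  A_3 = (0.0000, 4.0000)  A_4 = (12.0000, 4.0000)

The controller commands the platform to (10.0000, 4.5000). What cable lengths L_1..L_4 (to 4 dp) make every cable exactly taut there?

(6.0208, 5.3151, 10.0125, 2.0616)

L_1: Δ = A_1−P = (-4.0000, -4.5000) → ‖Δ‖ = √36.2500 = 6.0208
L_2: Δ = A_2−P = (-4.0000, 3.5000) → ‖Δ‖ = √28.2500 = 5.3151
L_3: Δ = A_3−P = (-10.0000, -0.5000) → ‖Δ‖ = √100.2500 = 10.0125
L_4: Δ = A_4−P = (2.0000, -0.5000) → ‖Δ‖ = √4.2500 = 2.0616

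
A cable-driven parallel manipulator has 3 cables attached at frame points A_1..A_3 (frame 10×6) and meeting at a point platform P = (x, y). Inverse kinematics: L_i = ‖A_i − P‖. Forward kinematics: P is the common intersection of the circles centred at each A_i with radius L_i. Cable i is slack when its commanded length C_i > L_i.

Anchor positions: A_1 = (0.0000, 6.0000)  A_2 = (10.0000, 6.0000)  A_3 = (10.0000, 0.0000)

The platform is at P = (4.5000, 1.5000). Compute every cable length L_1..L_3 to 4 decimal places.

(6.3640, 7.1063, 5.7009)

cable 1: Δx=-4.5000, Δy=4.5000; L_1 = √(Δx²+Δy²) = 6.3640
cable 2: Δx=5.5000, Δy=4.5000; L_2 = √(Δx²+Δy²) = 7.1063
cable 3: Δx=5.5000, Δy=-1.5000; L_3 = √(Δx²+Δy²) = 5.7009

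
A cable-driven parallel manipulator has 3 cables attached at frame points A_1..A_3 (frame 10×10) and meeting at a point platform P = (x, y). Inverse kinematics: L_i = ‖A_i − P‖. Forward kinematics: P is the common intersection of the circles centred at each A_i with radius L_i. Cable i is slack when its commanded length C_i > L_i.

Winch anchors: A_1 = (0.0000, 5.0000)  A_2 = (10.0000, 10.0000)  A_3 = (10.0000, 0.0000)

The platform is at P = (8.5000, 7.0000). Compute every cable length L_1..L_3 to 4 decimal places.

(8.7321, 3.3541, 7.1589)

L_1 = √((0.0000−8.5000)² + (5.0000−7.0000)²) = 8.7321
L_2 = √((10.0000−8.5000)² + (10.0000−7.0000)²) = 3.3541
L_3 = √((10.0000−8.5000)² + (0.0000−7.0000)²) = 7.1589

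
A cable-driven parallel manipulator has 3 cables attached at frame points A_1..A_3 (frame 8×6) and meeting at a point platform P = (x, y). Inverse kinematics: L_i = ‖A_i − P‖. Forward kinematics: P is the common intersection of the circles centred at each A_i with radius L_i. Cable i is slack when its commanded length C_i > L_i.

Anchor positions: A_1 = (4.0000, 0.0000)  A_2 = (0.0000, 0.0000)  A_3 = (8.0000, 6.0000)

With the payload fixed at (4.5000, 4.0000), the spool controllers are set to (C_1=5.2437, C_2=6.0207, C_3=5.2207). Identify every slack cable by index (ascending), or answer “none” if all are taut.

cable 1: √((-0.5000)²+(-4.0000)²)=4.0311, C_1=5.2437: slack
cable 2: √((-4.5000)²+(-4.0000)²)=6.0208, C_2=6.0207: taut
cable 3: √((3.5000)²+(2.0000)²)=4.0311, C_3=5.2207: slack

1, 3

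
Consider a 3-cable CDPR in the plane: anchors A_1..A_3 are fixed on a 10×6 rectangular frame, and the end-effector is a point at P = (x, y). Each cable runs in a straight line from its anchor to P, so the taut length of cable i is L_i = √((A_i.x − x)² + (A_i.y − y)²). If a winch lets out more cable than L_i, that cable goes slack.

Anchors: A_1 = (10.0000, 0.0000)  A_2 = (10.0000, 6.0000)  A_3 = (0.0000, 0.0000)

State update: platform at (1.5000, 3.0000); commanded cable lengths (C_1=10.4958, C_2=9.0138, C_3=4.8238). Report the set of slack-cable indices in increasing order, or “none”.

1, 3

i=1: geometric 9.0139 vs commanded 10.4958 ⇒ slack
i=2: geometric 9.0139 vs commanded 9.0138 ⇒ taut
i=3: geometric 3.3541 vs commanded 4.8238 ⇒ slack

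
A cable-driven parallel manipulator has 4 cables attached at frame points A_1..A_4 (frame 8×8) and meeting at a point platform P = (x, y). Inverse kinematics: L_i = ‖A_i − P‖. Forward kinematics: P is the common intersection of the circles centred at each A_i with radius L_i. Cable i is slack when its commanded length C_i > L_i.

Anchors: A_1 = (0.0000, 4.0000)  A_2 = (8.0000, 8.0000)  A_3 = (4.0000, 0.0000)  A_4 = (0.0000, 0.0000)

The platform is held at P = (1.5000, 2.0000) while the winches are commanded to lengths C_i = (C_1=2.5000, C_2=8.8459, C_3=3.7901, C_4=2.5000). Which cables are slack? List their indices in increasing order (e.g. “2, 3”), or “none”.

cable 1: √((-1.5000)²+(2.0000)²)=2.5000, C_1=2.5000: taut
cable 2: √((6.5000)²+(6.0000)²)=8.8459, C_2=8.8459: taut
cable 3: √((2.5000)²+(-2.0000)²)=3.2016, C_3=3.7901: slack
cable 4: √((-1.5000)²+(-2.0000)²)=2.5000, C_4=2.5000: taut

3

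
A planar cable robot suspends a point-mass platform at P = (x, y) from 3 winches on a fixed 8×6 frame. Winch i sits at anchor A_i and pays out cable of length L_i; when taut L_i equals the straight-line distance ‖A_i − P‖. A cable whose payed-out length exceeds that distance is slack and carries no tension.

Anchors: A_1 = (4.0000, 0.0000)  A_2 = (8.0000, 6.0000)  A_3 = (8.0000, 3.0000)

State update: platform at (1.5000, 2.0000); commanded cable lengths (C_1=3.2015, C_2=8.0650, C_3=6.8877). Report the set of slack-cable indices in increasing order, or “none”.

2, 3

i=1: geometric 3.2016 vs commanded 3.2015 ⇒ taut
i=2: geometric 7.6322 vs commanded 8.0650 ⇒ slack
i=3: geometric 6.5765 vs commanded 6.8877 ⇒ slack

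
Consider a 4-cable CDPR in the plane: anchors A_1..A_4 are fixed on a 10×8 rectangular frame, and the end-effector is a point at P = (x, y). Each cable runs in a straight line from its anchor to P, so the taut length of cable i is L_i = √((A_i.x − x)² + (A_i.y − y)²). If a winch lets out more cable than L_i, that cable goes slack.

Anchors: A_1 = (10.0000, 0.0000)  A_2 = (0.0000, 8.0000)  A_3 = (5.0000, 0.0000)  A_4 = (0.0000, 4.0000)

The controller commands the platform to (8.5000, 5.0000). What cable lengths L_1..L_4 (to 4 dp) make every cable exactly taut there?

(5.2202, 9.0139, 6.1033, 8.5586)

cable 1: Δx=1.5000, Δy=-5.0000; L_1 = √(Δx²+Δy²) = 5.2202
cable 2: Δx=-8.5000, Δy=3.0000; L_2 = √(Δx²+Δy²) = 9.0139
cable 3: Δx=-3.5000, Δy=-5.0000; L_3 = √(Δx²+Δy²) = 6.1033
cable 4: Δx=-8.5000, Δy=-1.0000; L_4 = √(Δx²+Δy²) = 8.5586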